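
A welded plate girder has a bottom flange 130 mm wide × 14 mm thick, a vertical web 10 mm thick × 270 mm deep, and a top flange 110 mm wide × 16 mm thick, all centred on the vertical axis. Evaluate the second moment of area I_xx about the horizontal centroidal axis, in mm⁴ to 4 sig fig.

I_xx ≈ 8.915 × 10⁷ mm⁴

Break the section into simple shapes (no overlaps), measuring from the bottom-left corner of the bounding box.
Bottom plate: 130 × 14, A = 1 820 mm², y = 7 mm, Ī = 29726.7 mm⁴.
Web plate: 10 × 270, A = 2 700 mm², y = 149 mm, Ī = 16 402 500 mm⁴.
Top plate: 110 × 16, A = 1 760 mm², y = 292 mm, Ī = 37546.7 mm⁴.
Centroid: ȳ = ΣA·y / ΣA = 147.924 mm.
Transfer each piece to the horizontal centroidal axis using Ī + A·d² with d = y − 147.924:
  bottom plate: d = -140.924 mm → contributes +36 173 929 mm⁴
  web plate: d = 1.07643 mm → contributes +16 405 629 mm⁴
  top plate: d = 144.076 mm → contributes +36 571 659 mm⁴
Total I = 89 151 217 mm⁴.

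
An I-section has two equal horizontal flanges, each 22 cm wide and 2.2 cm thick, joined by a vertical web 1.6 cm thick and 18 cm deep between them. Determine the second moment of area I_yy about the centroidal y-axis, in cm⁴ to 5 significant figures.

I_yy ≈ 3910.4 cm⁴

Treat the section as a set of non-overlapping primitives; coordinates are from the bounding-box lower-left.
Bottom flange: 22 × 2.2, A = 48.4 cm², x = 11 cm, Ī = 1952.133 cm⁴.
Web: 1.6 × 18, A = 28.8 cm², x = 11 cm, Ī = 6.144 cm⁴.
Top flange: 22 × 2.2, A = 48.4 cm², x = 11 cm, Ī = 1952.133 cm⁴.
By symmetry the centroid is at mid-width, x̄ = 11 cm.
All pieces are centred on the centroidal y-axis, so I = ΣĪ = 3910.411 cm⁴.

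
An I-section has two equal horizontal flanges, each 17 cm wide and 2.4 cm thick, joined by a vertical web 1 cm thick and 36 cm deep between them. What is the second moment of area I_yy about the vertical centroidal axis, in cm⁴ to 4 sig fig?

I_yy ≈ 1968 cm⁴

Break the section into simple shapes (no overlaps), measuring from the bottom-left corner of the bounding box.
Bottom flange: 17 × 2.4, A = 40.8 cm², x = 8.5 cm, Ī = 982.6 cm⁴.
Web: 1 × 36, A = 36 cm², x = 8.5 cm, Ī = 3 cm⁴.
Top flange: 17 × 2.4, A = 40.8 cm², x = 8.5 cm, Ī = 982.6 cm⁴.
By symmetry the centroid is at mid-width, x̄ = 8.5 cm.
All pieces are centred on the vertical centroidal axis, so I = ΣĪ = 1968.2 cm⁴.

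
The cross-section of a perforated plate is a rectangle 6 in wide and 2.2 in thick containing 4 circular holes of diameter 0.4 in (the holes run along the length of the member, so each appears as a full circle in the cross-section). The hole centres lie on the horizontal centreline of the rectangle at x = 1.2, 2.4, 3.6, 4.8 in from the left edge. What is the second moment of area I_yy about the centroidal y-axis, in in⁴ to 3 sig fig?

I_yy ≈ 38.7 in⁴

Decompose the section into non-overlapping parts with the origin at the bottom-left of its bounding rectangle.
Plate: 6 × 2.2, A = 13.2 in², x = 3 in, Ī = 39.6 in⁴.
Hole 1 (subtracted): ⌀0.4, A = 0.12566 in², x = 1.2 in, Ī = 0.0012566 in⁴.
Hole 2 (subtracted): ⌀0.4, A = 0.12566 in², x = 2.4 in, Ī = 0.0012566 in⁴.
Hole 3 (subtracted): ⌀0.4, A = 0.12566 in², x = 3.6 in, Ī = 0.0012566 in⁴.
Hole 4 (subtracted): ⌀0.4, A = 0.12566 in², x = 4.8 in, Ī = 0.0012566 in⁴.
By symmetry the centroid is at mid-width, x̄ = 3 in.
Transfer each piece to the centroidal y-axis using Ī + A·d² with d = x − 3:
  plate: d = 0 in → contributes +39.6 in⁴
  hole 1: d = -1.8 in → contributes −0.40841 in⁴
  hole 2: d = -0.6 in → contributes −0.046496 in⁴
  hole 3: d = 0.6 in → contributes −0.046496 in⁴
  hole 4: d = 1.8 in → contributes −0.40841 in⁴
Total I = 38.69 in⁴.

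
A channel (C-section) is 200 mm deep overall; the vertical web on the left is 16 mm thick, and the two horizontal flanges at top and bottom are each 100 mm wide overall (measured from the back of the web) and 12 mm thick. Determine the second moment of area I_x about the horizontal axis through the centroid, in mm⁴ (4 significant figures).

Split into non-overlapping primitives; take the origin at the lower-left of the bounding box.
Web: 16 × 200, A = 3 200 mm², y = 100 mm, Ī = 10 666 667 mm⁴.
Top flange (beyond web): 84 × 12, A = 1 008 mm², y = 194 mm, Ī = 12 096 mm⁴.
Bottom flange (beyond web): 84 × 12, A = 1 008 mm², y = 6 mm, Ī = 12 096 mm⁴.
By symmetry the centroid is at mid-height, ȳ = 100 mm.
Transfer each piece to the horizontal axis through the centroid using Ī + A·d² with d = y − 100:
  web: d = 0 mm → contributes +10 666 667 mm⁴
  top flange (beyond web): d = 94 mm → contributes +8 918 784 mm⁴
  bottom flange (beyond web): d = -94 mm → contributes +8 918 784 mm⁴
Total I = 28 504 235 mm⁴.

I_x ≈ 2.850 × 10⁷ mm⁴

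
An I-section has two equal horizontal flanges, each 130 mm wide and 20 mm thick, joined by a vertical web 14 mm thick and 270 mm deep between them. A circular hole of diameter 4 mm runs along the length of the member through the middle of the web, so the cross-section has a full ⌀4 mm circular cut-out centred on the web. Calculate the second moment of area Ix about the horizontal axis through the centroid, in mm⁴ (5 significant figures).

Treat the section as a set of non-overlapping primitives; coordinates are from the bounding-box lower-left.
Bottom flange: 130 × 20, A = 2 600 mm², y = 10 mm, Ī = 86666.67 mm⁴.
Web: 14 × 270, A = 3 780 mm², y = 155 mm, Ī = 22 963 500 mm⁴.
Top flange: 130 × 20, A = 2 600 mm², y = 300 mm, Ī = 86666.67 mm⁴.
Hole (subtracted): ⌀4, A = 12.56637 mm², y = 155 mm, Ī = 12.56637 mm⁴.
By symmetry the centroid is at mid-height, ȳ = 155 mm.
Transfer each piece to the horizontal axis through the centroid using Ī + A·d² with d = y − 155:
  bottom flange: d = -145 mm → contributes +54 751 667 mm⁴
  web: d = 0 mm → contributes +22 963 500 mm⁴
  top flange: d = 145 mm → contributes +54 751 667 mm⁴
  hole: d = 0 mm → contributes −12.56637 mm⁴
Total I = 132 466 821 mm⁴.

Ix ≈ 1.3247 × 10⁸ mm⁴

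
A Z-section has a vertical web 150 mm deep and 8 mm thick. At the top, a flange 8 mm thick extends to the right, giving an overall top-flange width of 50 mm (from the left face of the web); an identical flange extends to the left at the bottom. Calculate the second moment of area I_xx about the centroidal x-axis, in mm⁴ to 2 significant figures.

I_xx ≈ 5.6 × 10⁶ mm⁴

Split into non-overlapping primitives; take the origin at the lower-left of the bounding box.
Web: 8 × 150, A = 1 200 mm², y = 75 mm, Ī = 2 250 000 mm⁴.
Top flange (beyond web): 42 × 8, A = 336 mm², y = 146 mm, Ī = 1 792 mm⁴.
Bottom flange (beyond web): 42 × 8, A = 336 mm², y = 4 mm, Ī = 1 792 mm⁴.
Centroid: ȳ = ΣA·y / ΣA = 75 mm.
Transfer each piece to the centroidal x-axis using Ī + A·d² with d = y − 75:
  web: d = 0 mm → contributes +2 250 000 mm⁴
  top flange (beyond web): d = 71 mm → contributes +1 695 568 mm⁴
  bottom flange (beyond web): d = -71 mm → contributes +1 695 568 mm⁴
Total I = 5 641 136 mm⁴.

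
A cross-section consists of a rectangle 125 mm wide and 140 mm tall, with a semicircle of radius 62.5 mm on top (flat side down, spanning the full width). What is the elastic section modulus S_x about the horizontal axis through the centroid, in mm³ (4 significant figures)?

S_x ≈ 6.756 × 10⁵ mm³

Decompose the section into non-overlapping parts with the origin at the bottom-left of its bounding rectangle.
Rectangular body: 125 × 140, A = 17 500 mm², y = 70 mm, Ī = 28 583 333 mm⁴.
Semicircular cap: semicircle r = 62.5, A = 6135.92 mm², y = 166.526 mm, Ī = 1 674 758 mm⁴.
Centroid: ȳ = ΣA·y / ΣA = 95.0583 mm.
Transfer each piece to the horizontal axis through the centroid using Ī + A·d² with d = y − 95.0583:
  rectangular body: d = -25.0583 mm → contributes +39 571 868 mm⁴
  semicircular cap: d = 71.4676 mm → contributes +33 014 680 mm⁴
Total I = 72 586 547 mm⁴.
Extreme fibre distance c = 107.442 mm; S = I/c = 675 590 mm³.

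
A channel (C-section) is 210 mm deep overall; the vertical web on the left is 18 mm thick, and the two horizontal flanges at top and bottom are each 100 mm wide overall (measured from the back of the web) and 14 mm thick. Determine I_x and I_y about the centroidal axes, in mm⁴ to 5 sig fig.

Decompose the section into non-overlapping parts with the origin at the bottom-left of its bounding rectangle.
Web: 18 × 210, A = 3 780 mm², y = 105 mm, Ī = 13 891 500 mm⁴.
Top flange (beyond web): 82 × 14, A = 1 148 mm², y = 203 mm, Ī = 18750.67 mm⁴.
Bottom flange (beyond web): 82 × 14, A = 1 148 mm², y = 7 mm, Ī = 18750.67 mm⁴.
By symmetry the centroid is at mid-height, ȳ = 105 mm.
Transfer each piece to the centroidal x-axis using Ī + A·d² with d = y − 105:
  web: d = 0 mm → contributes +13 891 500 mm⁴
  top flange (beyond web): d = 98 mm → contributes +11 044 143 mm⁴
  bottom flange (beyond web): d = -98 mm → contributes +11 044 143 mm⁴
Total I = 35 979 785 mm⁴.
For the y-axis: x̄ = 27.89401 mm.
Repeating about the centroidal y-axis gives I_y = 4 959 553 mm⁴.

I_x ≈ 3.5980 × 10⁷ mm⁴, I_y ≈ 4.9596 × 10⁶ mm⁴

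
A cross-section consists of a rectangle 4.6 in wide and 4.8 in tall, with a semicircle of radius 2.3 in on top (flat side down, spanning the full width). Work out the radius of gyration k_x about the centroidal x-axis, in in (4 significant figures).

k_x ≈ 1.939 in

Treat the section as a set of non-overlapping primitives; coordinates are from the bounding-box lower-left.
Rectangular body: 4.6 × 4.8, A = 22.08 in², y = 2.4 in, Ī = 42.3936 in⁴.
Semicircular cap: semicircle r = 2.3, A = 8.30951 in², y = 5.77615 in, Ī = 3.07145 in⁴.
Centroid: ȳ = ΣA·y / ΣA = 3.32315 in.
Transfer each piece to the centroidal x-axis using Ī + A·d² with d = y − 3.32315:
  rectangular body: d = -0.923153 in → contributes +61.2104 in⁴
  semicircular cap: d = 2.453 in → contributes +53.0714 in⁴
Total I = 114.282 in⁴.
Radius of gyration: k = √(I/A) = √(114.282 / 30.3895) = 1.93922 in.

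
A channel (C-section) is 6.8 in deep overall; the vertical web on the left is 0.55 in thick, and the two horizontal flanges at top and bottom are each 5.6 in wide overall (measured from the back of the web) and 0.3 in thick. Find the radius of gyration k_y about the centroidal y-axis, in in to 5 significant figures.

Break the section into simple shapes (no overlaps), measuring from the bottom-left corner of the bounding box.
Web: 0.55 × 6.8, A = 3.74 in², x = 0.275 in, Ī = 0.09427917 in⁴.
Top flange (beyond web): 5.05 × 0.3, A = 1.515 in², x = 3.075 in, Ī = 3.219691 in⁴.
Bottom flange (beyond web): 5.05 × 0.3, A = 1.515 in², x = 3.075 in, Ī = 3.219691 in⁴.
Centroid: x̄ = ΣA·x / ΣA = 1.528176 in.
Transfer each piece to the centroidal y-axis using Ī + A·d² with d = x − 1.528176:
  web: d = -1.253176 in → contributes +5.96776 in⁴
  top flange (beyond web): d = 1.546824 in → contributes +6.844578 in⁴
  bottom flange (beyond web): d = 1.546824 in → contributes +6.844578 in⁴
Total I = 19.65692 in⁴.
Radius of gyration: k = √(I/A) = √(19.65692 / 6.77) = 1.703976 in.

k_y ≈ 1.7040 in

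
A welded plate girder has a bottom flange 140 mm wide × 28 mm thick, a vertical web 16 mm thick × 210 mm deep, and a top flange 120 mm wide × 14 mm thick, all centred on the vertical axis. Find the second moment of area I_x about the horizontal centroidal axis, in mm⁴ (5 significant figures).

Decompose the section into non-overlapping parts with the origin at the bottom-left of its bounding rectangle.
Bottom plate: 140 × 28, A = 3 920 mm², y = 14 mm, Ī = 256106.7 mm⁴.
Web plate: 16 × 210, A = 3 360 mm², y = 133 mm, Ī = 12 348 000 mm⁴.
Top plate: 120 × 14, A = 1 680 mm², y = 245 mm, Ī = 27 440 mm⁴.
Centroid: ȳ = ΣA·y / ΣA = 101.9375 mm.
Transfer each piece to the horizontal centroidal axis using Ī + A·d² with d = y − 101.9375:
  bottom plate: d = -87.9375 mm → contributes +30 569 482 mm⁴
  web plate: d = 31.0625 mm → contributes +15 589 993 mm⁴
  top plate: d = 143.0625 mm → contributes +34 411 797 mm⁴
Total I = 80 571 272 mm⁴.

I_x ≈ 8.0571 × 10⁷ mm⁴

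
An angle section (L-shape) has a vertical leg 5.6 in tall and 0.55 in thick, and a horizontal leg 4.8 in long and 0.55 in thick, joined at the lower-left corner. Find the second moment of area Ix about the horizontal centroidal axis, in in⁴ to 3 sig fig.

Ix ≈ 16.6 in⁴

Decompose the section into non-overlapping parts with the origin at the bottom-left of its bounding rectangle.
Vertical leg: 0.55 × 5.6, A = 3.08 in², y = 2.8 in, Ī = 8.0491 in⁴.
Horizontal leg (remainder): 4.25 × 0.55, A = 2.3375 in², y = 0.275 in, Ī = 0.058924 in⁴.
Centroid: ȳ = ΣA·y / ΣA = 1.7105 in.
Transfer each piece to the horizontal centroidal axis using Ī + A·d² with d = y − 1.7105:
  vertical leg: d = 1.0895 in → contributes +11.705 in⁴
  horizontal leg (remainder): d = -1.4355 in → contributes +4.8759 in⁴
Total I = 16.581 in⁴.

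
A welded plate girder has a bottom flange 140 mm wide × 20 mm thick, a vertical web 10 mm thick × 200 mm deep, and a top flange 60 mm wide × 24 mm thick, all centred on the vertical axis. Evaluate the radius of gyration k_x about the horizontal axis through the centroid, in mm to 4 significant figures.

k_x ≈ 94.16 mm

Split into non-overlapping primitives; take the origin at the lower-left of the bounding box.
Bottom plate: 140 × 20, A = 2 800 mm², y = 10 mm, Ī = 93333.3 mm⁴.
Web plate: 10 × 200, A = 2 000 mm², y = 120 mm, Ī = 6 666 667 mm⁴.
Top plate: 60 × 24, A = 1 440 mm², y = 232 mm, Ī = 69 120 mm⁴.
Centroid: ȳ = ΣA·y / ΣA = 96.4872 mm.
Transfer each piece to the horizontal axis through the centroid using Ī + A·d² with d = y − 96.4872:
  bottom plate: d = -86.4872 mm → contributes +21 037 424 mm⁴
  web plate: d = 23.5128 mm → contributes +7 772 372 mm⁴
  top plate: d = 135.513 mm → contributes +26 512 883 mm⁴
Total I = 55 322 679 mm⁴.
Radius of gyration: k = √(I/A) = √(55 322 679 / 6 240) = 94.1585 mm.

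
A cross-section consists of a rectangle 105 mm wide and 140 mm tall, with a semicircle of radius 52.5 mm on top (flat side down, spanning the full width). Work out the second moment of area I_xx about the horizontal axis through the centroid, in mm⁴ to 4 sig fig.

Treat the section as a set of non-overlapping primitives; coordinates are from the bounding-box lower-left.
Rectangular body: 105 × 140, A = 14 700 mm², y = 70 mm, Ī = 24 010 000 mm⁴.
Semicircular cap: semicircle r = 52.5, A = 4329.51 mm², y = 162.282 mm, Ī = 833 814 mm⁴.
Centroid: ȳ = ΣA·y / ΣA = 90.9955 mm.
Transfer each piece to the horizontal axis through the centroid using Ī + A·d² with d = y − 90.9955:
  rectangular body: d = -20.9955 mm → contributes +30 489 930 mm⁴
  semicircular cap: d = 71.2862 mm → contributes +22 835 156 mm⁴
Total I = 53 325 086 mm⁴.

I_xx ≈ 5.333 × 10⁷ mm⁴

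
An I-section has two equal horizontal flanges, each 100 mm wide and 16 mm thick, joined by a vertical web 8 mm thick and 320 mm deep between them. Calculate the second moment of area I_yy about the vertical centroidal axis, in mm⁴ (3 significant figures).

Split into non-overlapping primitives; take the origin at the lower-left of the bounding box.
Bottom flange: 100 × 16, A = 1 600 mm², x = 50 mm, Ī = 1 333 333 mm⁴.
Web: 8 × 320, A = 2 560 mm², x = 50 mm, Ī = 13 653 mm⁴.
Top flange: 100 × 16, A = 1 600 mm², x = 50 mm, Ī = 1 333 333 mm⁴.
By symmetry the centroid is at mid-width, x̄ = 50 mm.
All pieces are centred on the vertical centroidal axis, so I = ΣĪ = 2 680 320 mm⁴.

I_yy ≈ 2.68 × 10⁶ mm⁴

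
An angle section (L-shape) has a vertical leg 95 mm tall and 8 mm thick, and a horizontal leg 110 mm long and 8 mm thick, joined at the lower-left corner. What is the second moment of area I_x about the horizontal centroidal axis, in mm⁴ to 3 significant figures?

Break the section into simple shapes (no overlaps), measuring from the bottom-left corner of the bounding box.
Vertical leg: 8 × 95, A = 760 mm², y = 47.5 mm, Ī = 571 583 mm⁴.
Horizontal leg (remainder): 102 × 8, A = 816 mm², y = 4 mm, Ī = 4 352 mm⁴.
Centroid: ȳ = ΣA·y / ΣA = 24.977 mm.
Transfer each piece to the horizontal centroidal axis using Ī + A·d² with d = y − 24.977:
  vertical leg: d = 22.523 mm → contributes +957 115 mm⁴
  horizontal leg (remainder): d = -20.977 mm → contributes +363 426 mm⁴
Total I = 1 320 541 mm⁴.

I_x ≈ 1.32 × 10⁶ mm⁴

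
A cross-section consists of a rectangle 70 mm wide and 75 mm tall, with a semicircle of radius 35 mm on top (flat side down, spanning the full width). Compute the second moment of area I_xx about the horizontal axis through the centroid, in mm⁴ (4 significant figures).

I_xx ≈ 6.485 × 10⁶ mm⁴

Split into non-overlapping primitives; take the origin at the lower-left of the bounding box.
Rectangular body: 70 × 75, A = 5 250 mm², y = 37.5 mm, Ī = 2 460 938 mm⁴.
Semicircular cap: semicircle r = 35, A = 1924.23 mm², y = 89.8545 mm, Ī = 164 704 mm⁴.
Centroid: ȳ = ΣA·y / ΣA = 51.5422 mm.
Transfer each piece to the horizontal axis through the centroid using Ī + A·d² with d = y − 51.5422:
  rectangular body: d = -14.0422 mm → contributes +3 496 148 mm⁴
  semicircular cap: d = 38.3123 mm → contributes +2 989 141 mm⁴
Total I = 6 485 289 mm⁴.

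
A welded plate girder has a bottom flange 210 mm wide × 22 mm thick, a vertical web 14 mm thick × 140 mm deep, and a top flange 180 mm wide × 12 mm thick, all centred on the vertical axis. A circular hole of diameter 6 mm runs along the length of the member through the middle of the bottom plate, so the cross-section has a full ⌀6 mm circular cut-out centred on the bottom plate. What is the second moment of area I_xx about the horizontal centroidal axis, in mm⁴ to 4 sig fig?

I_xx ≈ 4.106 × 10⁷ mm⁴

Break the section into simple shapes (no overlaps), measuring from the bottom-left corner of the bounding box.
Bottom plate: 210 × 22, A = 4 620 mm², y = 11 mm, Ī = 186 340 mm⁴.
Web plate: 14 × 140, A = 1 960 mm², y = 92 mm, Ī = 3 201 333 mm⁴.
Top plate: 180 × 12, A = 2 160 mm², y = 168 mm, Ī = 25 920 mm⁴.
Hole (subtracted): ⌀6, A = 28.2743 mm², y = 11 mm, Ī = 63.6173 mm⁴.
Centroid: ȳ = ΣA·y / ΣA = 68.1506 mm.
Transfer each piece to the horizontal centroidal axis using Ī + A·d² with d = y − 68.1506:
  bottom plate: d = -57.1506 mm → contributes +15 276 122 mm⁴
  web plate: d = 23.8494 mm → contributes +4 316 173 mm⁴
  top plate: d = 99.8494 mm → contributes +21 560 927 mm⁴
  hole: d = -57.1506 mm → contributes −92412.9 mm⁴
Total I = 41 060 809 mm⁴.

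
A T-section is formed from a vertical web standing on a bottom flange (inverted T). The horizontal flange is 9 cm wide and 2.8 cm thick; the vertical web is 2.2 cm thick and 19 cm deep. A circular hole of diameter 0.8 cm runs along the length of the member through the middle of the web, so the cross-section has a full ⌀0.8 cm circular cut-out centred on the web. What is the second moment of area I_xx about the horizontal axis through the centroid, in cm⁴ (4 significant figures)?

I_xx ≈ 3133 cm⁴

Break the section into simple shapes (no overlaps), measuring from the bottom-left corner of the bounding box.
Flange: 9 × 2.8, A = 25.2 cm², y = 1.4 cm, Ī = 16.464 cm⁴.
Web: 2.2 × 19, A = 41.8 cm², y = 12.3 cm, Ī = 1257.48 cm⁴.
Hole (subtracted): ⌀0.8, A = 0.502655 cm², y = 12.3 cm, Ī = 0.0201062 cm⁴.
Centroid: ȳ = ΣA·y / ΣA = 8.16931 cm.
Transfer each piece to the horizontal axis through the centroid using Ī + A·d² with d = y − 8.16931:
  flange: d = -6.76931 cm → contributes +1171.22 cm⁴
  web: d = 4.13069 cm → contributes +1970.7 cm⁴
  hole: d = 4.13069 cm → contributes −8.59671 cm⁴
Total I = 3133.32 cm⁴.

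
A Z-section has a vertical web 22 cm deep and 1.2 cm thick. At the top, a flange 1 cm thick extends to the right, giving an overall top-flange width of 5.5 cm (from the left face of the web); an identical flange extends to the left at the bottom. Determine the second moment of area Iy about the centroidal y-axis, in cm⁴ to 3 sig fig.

Decompose the section into non-overlapping parts with the origin at the bottom-left of its bounding rectangle.
Web: 1.2 × 22, A = 26.4 cm², x = 4.9 cm, Ī = 3.168 cm⁴.
Top flange (beyond web): 4.3 × 1, A = 4.3 cm², x = 7.65 cm, Ī = 6.6256 cm⁴.
Bottom flange (beyond web): 4.3 × 1, A = 4.3 cm², x = 2.15 cm, Ī = 6.6256 cm⁴.
Centroid: x̄ = ΣA·x / ΣA = 4.9 cm.
Transfer each piece to the centroidal y-axis using Ī + A·d² with d = x − 4.9:
  web: d = 0 cm → contributes +3.168 cm⁴
  top flange (beyond web): d = 2.75 cm → contributes +39.144 cm⁴
  bottom flange (beyond web): d = -2.75 cm → contributes +39.144 cm⁴
Total I = 81.457 cm⁴.

Iy ≈ 81.5 cm⁴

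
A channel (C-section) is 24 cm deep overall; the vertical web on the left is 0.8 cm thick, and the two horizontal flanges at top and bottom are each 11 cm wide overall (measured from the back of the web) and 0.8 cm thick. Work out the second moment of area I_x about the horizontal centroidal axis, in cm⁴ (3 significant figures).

Decompose the section into non-overlapping parts with the origin at the bottom-left of its bounding rectangle.
Web: 0.8 × 24, A = 19.2 cm², y = 12 cm, Ī = 921.6 cm⁴.
Top flange (beyond web): 10.2 × 0.8, A = 8.16 cm², y = 23.6 cm, Ī = 0.4352 cm⁴.
Bottom flange (beyond web): 10.2 × 0.8, A = 8.16 cm², y = 0.4 cm, Ī = 0.4352 cm⁴.
By symmetry the centroid is at mid-height, ȳ = 12 cm.
Transfer each piece to the horizontal centroidal axis using Ī + A·d² with d = y − 12:
  web: d = 0 cm → contributes +921.6 cm⁴
  top flange (beyond web): d = 11.6 cm → contributes +1098.4 cm⁴
  bottom flange (beyond web): d = -11.6 cm → contributes +1098.4 cm⁴
Total I = 3118.5 cm⁴.

I_x ≈ 3120 cm⁴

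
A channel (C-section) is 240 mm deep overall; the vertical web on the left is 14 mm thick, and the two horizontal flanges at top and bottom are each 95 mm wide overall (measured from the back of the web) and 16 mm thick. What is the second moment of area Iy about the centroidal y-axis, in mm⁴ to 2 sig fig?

Iy ≈ 4.8 × 10⁶ mm⁴

Break the section into simple shapes (no overlaps), measuring from the bottom-left corner of the bounding box.
Web: 14 × 240, A = 3 360 mm², x = 7 mm, Ī = 54 880 mm⁴.
Top flange (beyond web): 81 × 16, A = 1 296 mm², x = 54.5 mm, Ī = 708 588 mm⁴.
Bottom flange (beyond web): 81 × 16, A = 1 296 mm², x = 54.5 mm, Ī = 708 588 mm⁴.
Centroid: x̄ = ΣA·x / ΣA = 27.69 mm.
Transfer each piece to the centroidal y-axis using Ī + A·d² with d = x − 27.69:
  web: d = -20.69 mm → contributes +1 492 588 mm⁴
  top flange (beyond web): d = 26.81 mm → contributes +1 640 436 mm⁴
  bottom flange (beyond web): d = 26.81 mm → contributes +1 640 436 mm⁴
Total I = 4 773 459 mm⁴.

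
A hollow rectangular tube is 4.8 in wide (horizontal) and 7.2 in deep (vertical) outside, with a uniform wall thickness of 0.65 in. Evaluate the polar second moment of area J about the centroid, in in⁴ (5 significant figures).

J ≈ 134.67 in⁴

Break the section into simple shapes (no overlaps), measuring from the bottom-left corner of the bounding box.
Outer rectangle: 4.8 × 7.2, A = 34.56 in², y = 3.6 in, Ī = 149.2992 in⁴.
Inner void (subtracted): 3.5 × 5.9, A = 20.65 in², y = 3.6 in, Ī = 59.90221 in⁴.
By symmetry the centroid is at mid-height, ȳ = 3.6 in.
All pieces are centred on the centroidal x-axis, so I = ΣĪ (holes subtracted) = 89.39699 in⁴.
Repeating about the centroidal y-axis gives I_y = 45.27499 in⁴.
Polar second moment: J = I_x + I_y = 134.672 in⁴.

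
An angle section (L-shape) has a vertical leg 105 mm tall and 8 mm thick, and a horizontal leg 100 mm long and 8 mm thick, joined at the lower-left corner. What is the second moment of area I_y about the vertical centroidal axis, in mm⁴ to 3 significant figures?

I_y ≈ 1.50 × 10⁶ mm⁴

Treat the section as a set of non-overlapping primitives; coordinates are from the bounding-box lower-left.
Vertical leg: 8 × 105, A = 840 mm², x = 4 mm, Ī = 4 480 mm⁴.
Horizontal leg (remainder): 92 × 8, A = 736 mm², x = 54 mm, Ī = 519 125 mm⁴.
Centroid: x̄ = ΣA·x / ΣA = 27.35 mm.
Transfer each piece to the vertical centroidal axis using Ī + A·d² with d = x − 27.35:
  vertical leg: d = -23.35 mm → contributes +462 477 mm⁴
  horizontal leg (remainder): d = 26.65 mm → contributes +1 041 839 mm⁴
Total I = 1 504 316 mm⁴.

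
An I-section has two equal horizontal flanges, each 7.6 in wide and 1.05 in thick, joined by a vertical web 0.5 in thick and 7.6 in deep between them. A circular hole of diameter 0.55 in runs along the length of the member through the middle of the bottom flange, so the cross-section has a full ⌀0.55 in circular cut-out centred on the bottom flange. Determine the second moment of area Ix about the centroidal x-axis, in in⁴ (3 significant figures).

Ix ≈ 314 in⁴

Treat the section as a set of non-overlapping primitives; coordinates are from the bounding-box lower-left.
Bottom flange: 7.6 × 1.05, A = 7.98 in², y = 0.525 in, Ī = 0.73316 in⁴.
Web: 0.5 × 7.6, A = 3.8 in², y = 4.85 in, Ī = 18.291 in⁴.
Top flange: 7.6 × 1.05, A = 7.98 in², y = 9.175 in, Ī = 0.73316 in⁴.
Hole (subtracted): ⌀0.55, A = 0.23758 in², y = 0.525 in, Ī = 0.0044918 in⁴.
Centroid: ȳ = ΣA·y / ΣA = 4.9026 in.
Transfer each piece to the centroidal x-axis using Ī + A·d² with d = y − 4.9026:
  bottom flange: d = -4.3776 in → contributes +153.66 in⁴
  web: d = -0.052634 in → contributes +18.301 in⁴
  top flange: d = 4.2724 in → contributes +146.39 in⁴
  hole: d = -4.3776 in → contributes −4.5575 in⁴
Total I = 313.8 in⁴.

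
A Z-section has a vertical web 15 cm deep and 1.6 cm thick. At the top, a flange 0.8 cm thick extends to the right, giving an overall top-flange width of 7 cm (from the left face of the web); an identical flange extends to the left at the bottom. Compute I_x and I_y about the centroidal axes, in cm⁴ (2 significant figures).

I_x ≈ 890 cm⁴, I_y ≈ 130 cm⁴

Break the section into simple shapes (no overlaps), measuring from the bottom-left corner of the bounding box.
Web: 1.6 × 15, A = 24 cm², y = 7.5 cm, Ī = 450 cm⁴.
Top flange (beyond web): 5.4 × 0.8, A = 4.32 cm², y = 14.6 cm, Ī = 0.2304 cm⁴.
Bottom flange (beyond web): 5.4 × 0.8, A = 4.32 cm², y = 0.4 cm, Ī = 0.2304 cm⁴.
Centroid: ȳ = ΣA·y / ΣA = 7.5 cm.
Transfer each piece to the centroidal x-axis using Ī + A·d² with d = y − 7.5:
  web: d = 0 cm → contributes +450 cm⁴
  top flange (beyond web): d = 7.1 cm → contributes +218 cm⁴
  bottom flange (beyond web): d = -7.1 cm → contributes +218 cm⁴
Total I = 886 cm⁴.
For the y-axis: x̄ = 6.2 cm.
Repeating about the centroidal y-axis gives I_y = 132 cm⁴.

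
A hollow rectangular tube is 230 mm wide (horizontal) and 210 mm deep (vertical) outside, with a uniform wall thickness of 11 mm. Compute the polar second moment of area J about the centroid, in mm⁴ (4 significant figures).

Treat the section as a set of non-overlapping primitives; coordinates are from the bounding-box lower-left.
Outer rectangle: 230 × 210, A = 48 300 mm², y = 105 mm, Ī = 177 502 500 mm⁴.
Inner void (subtracted): 208 × 188, A = 39 104 mm², y = 105 mm, Ī = 115 174 315 mm⁴.
By symmetry the centroid is at mid-height, ȳ = 105 mm.
All pieces are centred on the centroidal x-axis, so I = ΣĪ (holes subtracted) = 62 328 185 mm⁴.
Repeating about the centroidal y-axis gives I_y = 71 939 545 mm⁴.
Polar second moment: J = I_x + I_y = 134 267 731 mm⁴.

J ≈ 1.343 × 10⁸ mm⁴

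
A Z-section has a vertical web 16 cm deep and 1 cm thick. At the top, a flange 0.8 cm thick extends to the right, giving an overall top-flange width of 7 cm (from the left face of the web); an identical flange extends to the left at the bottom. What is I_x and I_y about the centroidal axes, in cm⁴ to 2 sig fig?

I_x ≈ 900 cm⁴, I_y ≈ 150 cm⁴

Decompose the section into non-overlapping parts with the origin at the bottom-left of its bounding rectangle.
Web: 1 × 16, A = 16 cm², y = 8 cm, Ī = 341.3 cm⁴.
Top flange (beyond web): 6 × 0.8, A = 4.8 cm², y = 15.6 cm, Ī = 0.256 cm⁴.
Bottom flange (beyond web): 6 × 0.8, A = 4.8 cm², y = 0.4 cm, Ī = 0.256 cm⁴.
Centroid: ȳ = ΣA·y / ΣA = 8 cm.
Transfer each piece to the centroidal x-axis using Ī + A·d² with d = y − 8:
  web: d = 0 cm → contributes +341.3 cm⁴
  top flange (beyond web): d = 7.6 cm → contributes +277.5 cm⁴
  bottom flange (beyond web): d = -7.6 cm → contributes +277.5 cm⁴
Total I = 896.3 cm⁴.
For the y-axis: x̄ = 6.5 cm.
Repeating about the centroidal y-axis gives I_y = 147.7 cm⁴.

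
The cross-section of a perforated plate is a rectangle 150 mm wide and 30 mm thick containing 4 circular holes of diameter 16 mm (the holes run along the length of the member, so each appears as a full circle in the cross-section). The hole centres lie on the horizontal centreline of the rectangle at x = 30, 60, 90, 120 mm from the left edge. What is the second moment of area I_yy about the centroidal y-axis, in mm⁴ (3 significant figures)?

Treat the section as a set of non-overlapping primitives; coordinates are from the bounding-box lower-left.
Plate: 150 × 30, A = 4 500 mm², x = 75 mm, Ī = 8 437 500 mm⁴.
Hole 1 (subtracted): ⌀16, A = 201.06 mm², x = 30 mm, Ī = 3 217 mm⁴.
Hole 2 (subtracted): ⌀16, A = 201.06 mm², x = 60 mm, Ī = 3 217 mm⁴.
Hole 3 (subtracted): ⌀16, A = 201.06 mm², x = 90 mm, Ī = 3 217 mm⁴.
Hole 4 (subtracted): ⌀16, A = 201.06 mm², x = 120 mm, Ī = 3 217 mm⁴.
By symmetry the centroid is at mid-width, x̄ = 75 mm.
Transfer each piece to the centroidal y-axis using Ī + A·d² with d = x − 75:
  plate: d = 0 mm → contributes +8 437 500 mm⁴
  hole 1: d = -45 mm → contributes −410 367 mm⁴
  hole 2: d = -15 mm → contributes −48 456 mm⁴
  hole 3: d = 15 mm → contributes −48 456 mm⁴
  hole 4: d = 45 mm → contributes −410 367 mm⁴
Total I = 7 519 853 mm⁴.

I_yy ≈ 7.52 × 10⁶ mm⁴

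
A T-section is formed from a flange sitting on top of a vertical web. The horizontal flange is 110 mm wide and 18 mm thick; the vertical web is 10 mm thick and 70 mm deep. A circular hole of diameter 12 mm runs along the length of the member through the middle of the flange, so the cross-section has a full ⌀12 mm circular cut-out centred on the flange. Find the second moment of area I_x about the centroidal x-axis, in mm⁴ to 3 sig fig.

I_x ≈ 1.32 × 10⁶ mm⁴

Treat the section as a set of non-overlapping primitives; coordinates are from the bounding-box lower-left.
Flange: 110 × 18, A = 1 980 mm², y = 79 mm, Ī = 53 460 mm⁴.
Web: 10 × 70, A = 700 mm², y = 35 mm, Ī = 285 833 mm⁴.
Hole (subtracted): ⌀12, A = 113.1 mm², y = 79 mm, Ī = 1017.9 mm⁴.
Centroid: ȳ = ΣA·y / ΣA = 67.001 mm.
Transfer each piece to the centroidal x-axis using Ī + A·d² with d = y − 67.001:
  flange: d = 11.999 mm → contributes +338 528 mm⁴
  web: d = -32.001 mm → contributes +1 002 683 mm⁴
  hole: d = 11.999 mm → contributes −17 301 mm⁴
Total I = 1 323 909 mm⁴.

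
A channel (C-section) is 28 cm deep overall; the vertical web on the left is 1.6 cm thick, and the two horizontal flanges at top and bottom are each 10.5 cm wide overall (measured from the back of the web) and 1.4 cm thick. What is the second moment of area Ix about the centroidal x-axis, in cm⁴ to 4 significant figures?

Ix ≈ 7339 cm⁴

Decompose the section into non-overlapping parts with the origin at the bottom-left of its bounding rectangle.
Web: 1.6 × 28, A = 44.8 cm², y = 14 cm, Ī = 2926.93 cm⁴.
Top flange (beyond web): 8.9 × 1.4, A = 12.46 cm², y = 27.3 cm, Ī = 2.03513 cm⁴.
Bottom flange (beyond web): 8.9 × 1.4, A = 12.46 cm², y = 0.7 cm, Ī = 2.03513 cm⁴.
By symmetry the centroid is at mid-height, ȳ = 14 cm.
Transfer each piece to the centroidal x-axis using Ī + A·d² with d = y − 14:
  web: d = 0 cm → contributes +2926.93 cm⁴
  top flange (beyond web): d = 13.3 cm → contributes +2206.08 cm⁴
  bottom flange (beyond web): d = -13.3 cm → contributes +2206.08 cm⁴
Total I = 7339.1 cm⁴.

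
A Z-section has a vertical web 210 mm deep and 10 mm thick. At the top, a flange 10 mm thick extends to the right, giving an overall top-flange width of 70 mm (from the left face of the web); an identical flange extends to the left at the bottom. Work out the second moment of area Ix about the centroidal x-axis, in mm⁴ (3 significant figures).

Split into non-overlapping primitives; take the origin at the lower-left of the bounding box.
Web: 10 × 210, A = 2 100 mm², y = 105 mm, Ī = 7 717 500 mm⁴.
Top flange (beyond web): 60 × 10, A = 600 mm², y = 205 mm, Ī = 5 000 mm⁴.
Bottom flange (beyond web): 60 × 10, A = 600 mm², y = 5 mm, Ī = 5 000 mm⁴.
Centroid: ȳ = ΣA·y / ΣA = 105 mm.
Transfer each piece to the centroidal x-axis using Ī + A·d² with d = y − 105:
  web: d = 0 mm → contributes +7 717 500 mm⁴
  top flange (beyond web): d = 100 mm → contributes +6 005 000 mm⁴
  bottom flange (beyond web): d = -100 mm → contributes +6 005 000 mm⁴
Total I = 19 727 500 mm⁴.

Ix ≈ 1.97 × 10⁷ mm⁴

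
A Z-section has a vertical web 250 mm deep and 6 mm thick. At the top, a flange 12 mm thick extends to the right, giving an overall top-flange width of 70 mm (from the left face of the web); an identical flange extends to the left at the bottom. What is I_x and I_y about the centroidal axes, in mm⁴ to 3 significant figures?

I_x ≈ 2.96 × 10⁷ mm⁴, I_y ≈ 2.41 × 10⁶ mm⁴

Treat the section as a set of non-overlapping primitives; coordinates are from the bounding-box lower-left.
Web: 6 × 250, A = 1 500 mm², y = 125 mm, Ī = 7 812 500 mm⁴.
Top flange (beyond web): 64 × 12, A = 768 mm², y = 244 mm, Ī = 9 216 mm⁴.
Bottom flange (beyond web): 64 × 12, A = 768 mm², y = 6 mm, Ī = 9 216 mm⁴.
Centroid: ȳ = ΣA·y / ΣA = 125 mm.
Transfer each piece to the centroidal x-axis using Ī + A·d² with d = y − 125:
  web: d = 0 mm → contributes +7 812 500 mm⁴
  top flange (beyond web): d = 119 mm → contributes +10 884 864 mm⁴
  bottom flange (beyond web): d = -119 mm → contributes +10 884 864 mm⁴
Total I = 29 582 228 mm⁴.
For the y-axis: x̄ = 67 mm.
Repeating about the centroidal y-axis gives I_y = 2 410 388 mm⁴.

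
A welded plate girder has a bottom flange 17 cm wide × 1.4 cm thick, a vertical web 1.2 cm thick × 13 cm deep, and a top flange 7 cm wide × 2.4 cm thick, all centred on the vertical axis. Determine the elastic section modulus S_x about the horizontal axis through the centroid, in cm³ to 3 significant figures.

Split into non-overlapping primitives; take the origin at the lower-left of the bounding box.
Bottom plate: 17 × 1.4, A = 23.8 cm², y = 0.7 cm, Ī = 3.8873 cm⁴.
Web plate: 1.2 × 13, A = 15.6 cm², y = 7.9 cm, Ī = 219.7 cm⁴.
Top plate: 7 × 2.4, A = 16.8 cm², y = 15.6 cm, Ī = 8.064 cm⁴.
Centroid: ȳ = ΣA·y / ΣA = 7.1527 cm.
Transfer each piece to the horizontal axis through the centroid using Ī + A·d² with d = y − 7.1527:
  bottom plate: d = -6.4527 cm → contributes +994.85 cm⁴
  web plate: d = 0.74733 cm → contributes +228.41 cm⁴
  top plate: d = 8.4473 cm → contributes +1206.9 cm⁴
Total I = 2430.1 cm⁴.
Extreme fibre distance c = 9.6473 cm; S = I/c = 251.9 cm³.

S_x ≈ 252 cm³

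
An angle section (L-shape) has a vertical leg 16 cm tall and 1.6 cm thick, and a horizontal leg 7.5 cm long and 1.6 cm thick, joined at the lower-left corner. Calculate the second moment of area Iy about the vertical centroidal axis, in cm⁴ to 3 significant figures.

Iy ≈ 130 cm⁴

Decompose the section into non-overlapping parts with the origin at the bottom-left of its bounding rectangle.
Vertical leg: 1.6 × 16, A = 25.6 cm², x = 0.8 cm, Ī = 5.4613 cm⁴.
Horizontal leg (remainder): 5.9 × 1.6, A = 9.44 cm², x = 4.55 cm, Ī = 27.384 cm⁴.
Centroid: x̄ = ΣA·x / ΣA = 1.8103 cm.
Transfer each piece to the vertical centroidal axis using Ī + A·d² with d = x − 1.8103:
  vertical leg: d = -1.0103 cm → contributes +31.59 cm⁴
  horizontal leg (remainder): d = 2.7397 cm → contributes +98.241 cm⁴
Total I = 129.83 cm⁴.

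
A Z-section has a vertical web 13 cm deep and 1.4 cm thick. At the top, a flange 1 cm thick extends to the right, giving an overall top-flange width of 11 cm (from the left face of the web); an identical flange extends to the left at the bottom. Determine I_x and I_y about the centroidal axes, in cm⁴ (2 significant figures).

Break the section into simple shapes (no overlaps), measuring from the bottom-left corner of the bounding box.
Web: 1.4 × 13, A = 18.2 cm², y = 6.5 cm, Ī = 256.3 cm⁴.
Top flange (beyond web): 9.6 × 1, A = 9.6 cm², y = 12.5 cm, Ī = 0.8 cm⁴.
Bottom flange (beyond web): 9.6 × 1, A = 9.6 cm², y = 0.5 cm, Ī = 0.8 cm⁴.
Centroid: ȳ = ΣA·y / ΣA = 6.5 cm.
Transfer each piece to the centroidal x-axis using Ī + A·d² with d = y − 6.5:
  web: d = 0 cm → contributes +256.3 cm⁴
  top flange (beyond web): d = 6 cm → contributes +346.4 cm⁴
  bottom flange (beyond web): d = -6 cm → contributes +346.4 cm⁴
Total I = 949.1 cm⁴.
For the y-axis: x̄ = 10.3 cm.
Repeating about the centroidal y-axis gives I_y = 731.2 cm⁴.

I_x ≈ 950 cm⁴, I_y ≈ 730 cm⁴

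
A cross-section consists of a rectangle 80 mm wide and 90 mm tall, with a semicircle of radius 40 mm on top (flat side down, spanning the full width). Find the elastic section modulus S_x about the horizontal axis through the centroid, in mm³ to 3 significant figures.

S_x ≈ 1.78 × 10⁵ mm³

Treat the section as a set of non-overlapping primitives; coordinates are from the bounding-box lower-left.
Rectangular body: 80 × 90, A = 7 200 mm², y = 45 mm, Ī = 4 860 000 mm⁴.
Semicircular cap: semicircle r = 40, A = 2513.3 mm², y = 106.98 mm, Ī = 280 978 mm⁴.
Centroid: ȳ = ΣA·y / ΣA = 61.036 mm.
Transfer each piece to the horizontal axis through the centroid using Ī + A·d² with d = y − 61.036:
  rectangular body: d = -16.036 mm → contributes +6 711 550 mm⁴
  semicircular cap: d = 45.94 mm → contributes +5 585 277 mm⁴
Total I = 12 296 827 mm⁴.
Extreme fibre distance c = 68.964 mm; S = I/c = 178 308 mm³.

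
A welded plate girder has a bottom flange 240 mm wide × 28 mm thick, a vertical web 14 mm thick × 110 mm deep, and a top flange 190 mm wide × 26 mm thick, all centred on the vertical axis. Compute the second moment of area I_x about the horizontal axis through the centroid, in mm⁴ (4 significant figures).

Break the section into simple shapes (no overlaps), measuring from the bottom-left corner of the bounding box.
Bottom plate: 240 × 28, A = 6 720 mm², y = 14 mm, Ī = 439 040 mm⁴.
Web plate: 14 × 110, A = 1 540 mm², y = 83 mm, Ī = 1 552 833 mm⁴.
Top plate: 190 × 26, A = 4 940 mm², y = 151 mm, Ī = 278 287 mm⁴.
Centroid: ȳ = ΣA·y / ΣA = 73.3212 mm.
Transfer each piece to the horizontal axis through the centroid using Ī + A·d² with d = y − 73.3212:
  bottom plate: d = -59.3212 mm → contributes +24 086 762 mm⁴
  web plate: d = 9.67879 mm → contributes +1 697 099 mm⁴
  top plate: d = 77.6788 mm → contributes +30 086 217 mm⁴
Total I = 55 870 078 mm⁴.

I_x ≈ 5.587 × 10⁷ mm⁴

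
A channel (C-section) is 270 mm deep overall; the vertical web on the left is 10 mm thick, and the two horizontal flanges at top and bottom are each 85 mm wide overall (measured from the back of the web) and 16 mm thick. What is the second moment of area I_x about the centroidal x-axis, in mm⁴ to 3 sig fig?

Treat the section as a set of non-overlapping primitives; coordinates are from the bounding-box lower-left.
Web: 10 × 270, A = 2 700 mm², y = 135 mm, Ī = 16 402 500 mm⁴.
Top flange (beyond web): 75 × 16, A = 1 200 mm², y = 262 mm, Ī = 25 600 mm⁴.
Bottom flange (beyond web): 75 × 16, A = 1 200 mm², y = 8 mm, Ī = 25 600 mm⁴.
By symmetry the centroid is at mid-height, ȳ = 135 mm.
Transfer each piece to the centroidal x-axis using Ī + A·d² with d = y − 135:
  web: d = 0 mm → contributes +16 402 500 mm⁴
  top flange (beyond web): d = 127 mm → contributes +19 380 400 mm⁴
  bottom flange (beyond web): d = -127 mm → contributes +19 380 400 mm⁴
Total I = 55 163 300 mm⁴.

I_x ≈ 5.52 × 10⁷ mm⁴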